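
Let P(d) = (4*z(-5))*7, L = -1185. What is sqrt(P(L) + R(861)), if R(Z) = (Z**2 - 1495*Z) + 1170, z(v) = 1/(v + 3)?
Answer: I*sqrt(544718) ≈ 738.05*I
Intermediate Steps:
z(v) = 1/(3 + v)
P(d) = -14 (P(d) = (4/(3 - 5))*7 = (4/(-2))*7 = (4*(-1/2))*7 = -2*7 = -14)
R(Z) = 1170 + Z**2 - 1495*Z
sqrt(P(L) + R(861)) = sqrt(-14 + (1170 + 861**2 - 1495*861)) = sqrt(-14 + (1170 + 741321 - 1287195)) = sqrt(-14 - 544704) = sqrt(-544718) = I*sqrt(544718)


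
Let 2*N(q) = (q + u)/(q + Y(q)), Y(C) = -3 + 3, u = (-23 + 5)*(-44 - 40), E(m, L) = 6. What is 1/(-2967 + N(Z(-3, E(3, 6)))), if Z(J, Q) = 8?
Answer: -1/2872 ≈ -0.00034819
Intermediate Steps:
u = 1512 (u = -18*(-84) = 1512)
Y(C) = 0
N(q) = (1512 + q)/(2*q) (N(q) = ((q + 1512)/(q + 0))/2 = ((1512 + q)/q)/2 = (1512 + q)/(2*q))
1/(-2967 + N(Z(-3, E(3, 6)))) = 1/(-2967 + (½)*(1512 + 8)/8) = 1/(-2967 + (½)*(⅛)*1520) = 1/(-2967 + 95) = 1/(-2872) = -1/2872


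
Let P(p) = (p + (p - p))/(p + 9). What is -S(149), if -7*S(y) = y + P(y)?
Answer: 23691/1106 ≈ 21.420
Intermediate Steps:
P(p) = p/(9 + p) (P(p) = (p + 0)/(9 + p) = p/(9 + p))
S(y) = -y/7 - y/(7*(9 + y)) (S(y) = -(y + y/(9 + y))/7 = -y/7 - y/(7*(9 + y)))
-S(149) = -149*(-10 - 1*149)/(7*(9 + 149)) = -149*(-10 - 149)/(7*158) = -149*(-159)/(7*158) = -1*(-23691/1106) = 23691/1106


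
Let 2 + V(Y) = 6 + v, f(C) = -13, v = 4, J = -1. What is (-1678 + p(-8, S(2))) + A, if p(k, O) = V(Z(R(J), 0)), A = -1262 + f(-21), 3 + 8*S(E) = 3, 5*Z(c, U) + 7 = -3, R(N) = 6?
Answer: -2945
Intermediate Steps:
Z(c, U) = -2 (Z(c, U) = -7/5 + (⅕)*(-3) = -7/5 - ⅗ = -2)
S(E) = 0 (S(E) = -3/8 + (⅛)*3 = -3/8 + 3/8 = 0)
A = -1275 (A = -1262 - 13 = -1275)
V(Y) = 8 (V(Y) = -2 + (6 + 4) = -2 + 10 = 8)
p(k, O) = 8
(-1678 + p(-8, S(2))) + A = (-1678 + 8) - 1275 = -1670 - 1275 = -2945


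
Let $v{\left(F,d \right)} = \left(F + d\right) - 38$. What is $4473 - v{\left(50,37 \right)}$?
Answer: $4424$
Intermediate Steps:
$v{\left(F,d \right)} = -38 + F + d$
$4473 - v{\left(50,37 \right)} = 4473 - \left(-38 + 50 + 37\right) = 4473 - 49 = 4424$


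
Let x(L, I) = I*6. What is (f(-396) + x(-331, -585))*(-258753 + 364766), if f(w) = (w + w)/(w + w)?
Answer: -371999617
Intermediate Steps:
f(w) = 1 (f(w) = (2*w)/((2*w)) = (2*w)*(1/(2*w)) = 1)
x(L, I) = 6*I
(f(-396) + x(-331, -585))*(-258753 + 364766) = (1 + 6*(-585))*(-258753 + 364766) = (1 - 3510)*106013 = -3509*106013 = -371999617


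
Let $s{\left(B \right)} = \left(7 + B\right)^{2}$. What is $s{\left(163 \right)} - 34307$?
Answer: $-5407$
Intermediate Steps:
$s{\left(163 \right)} - 34307 = \left(7 + 163\right)^{2} - 34307 = 170^{2} - 34307 = 28900 - 34307 = -5407$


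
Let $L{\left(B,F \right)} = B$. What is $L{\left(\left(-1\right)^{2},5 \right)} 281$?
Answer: $281$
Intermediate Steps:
$L{\left(\left(-1\right)^{2},5 \right)} 281 = \left(-1\right)^{2} \cdot 281 = 1 \cdot 281 = 281$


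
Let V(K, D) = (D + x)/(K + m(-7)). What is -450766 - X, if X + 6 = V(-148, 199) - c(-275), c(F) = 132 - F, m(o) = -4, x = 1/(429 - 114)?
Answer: -10781419477/23940 ≈ -4.5035e+5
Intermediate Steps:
x = 1/315 ≈ 0.0031746
V(K, D) = (1/315 + D)/(-4 + K) (V(K, D) = (D + 1/315)/(K - 4) = (1/315 + D)/(-4 + K))
X = -9918563/23940 (X = -6 + ((1/315 + 199)/(-4 - 148) - (132 - 1*(-275))) = -6 + ((62686/315)/(-152) - (132 + 275)) = -6 + (-1/152*62686/315 - 1*407) = -6 + (-31343/23940 - 407) = -6 - 9774923/23940 = -9918563/23940 ≈ -414.31)
-450766 - X = -450766 - 1*(-9918563/23940) = -450766 + 9918563/23940 = -10781419477/23940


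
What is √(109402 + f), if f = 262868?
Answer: √372270 ≈ 610.14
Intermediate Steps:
√(109402 + f) = √(109402 + 262868) = √372270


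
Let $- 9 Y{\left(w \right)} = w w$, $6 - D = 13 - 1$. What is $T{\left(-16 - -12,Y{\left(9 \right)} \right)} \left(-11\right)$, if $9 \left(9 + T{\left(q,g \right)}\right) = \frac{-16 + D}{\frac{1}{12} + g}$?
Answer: $\frac{30811}{321} \approx 95.984$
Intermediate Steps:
$D = -6$ ($D = 6 - \left(13 - 1\right) = 6 - 12 = -6$)
$Y{\left(w \right)} = - \frac{w^{2}}{9}$ ($Y{\left(w \right)} = - \frac{w w}{9} = - \frac{w^{2}}{9}$)
$T{\left(q,g \right)} = -9 - \frac{22}{9 \left(\frac{1}{12} + g\right)}$ ($T{\left(q,g \right)} = -9 + \frac{\left(-16 - 6\right) \frac{1}{\frac{1}{12} + g}}{9} = -9 + \frac{\left(-22\right) \frac{1}{\frac{1}{12} + g}}{9} = -9 - \frac{22}{9 \left(\frac{1}{12} + g\right)}$)
$T{\left(-16 - -12,Y{\left(9 \right)} \right)} \left(-11\right) = \frac{-115 - 324 \left(- \frac{9^{2}}{9}\right)}{3 \left(1 + 12 \left(- \frac{9^{2}}{9}\right)\right)} \left(-11\right) = \frac{-115 - 324 \left(\left(- \frac{1}{9}\right) 81\right)}{3 \left(1 + 12 \left(\left(- \frac{1}{9}\right) 81\right)\right)} \left(-11\right) = \frac{-115 - -2916}{3 \left(1 + 12 \left(-9\right)\right)} \left(-11\right) = \frac{-115 + 2916}{3 \left(1 - 108\right)} \left(-11\right) = \frac{1}{3} \frac{1}{-107} \cdot 2801 \left(-11\right) = \frac{1}{3} \left(- \frac{1}{107}\right) 2801 \left(-11\right) = \left(- \frac{2801}{321}\right) \left(-11\right) = \frac{30811}{321}$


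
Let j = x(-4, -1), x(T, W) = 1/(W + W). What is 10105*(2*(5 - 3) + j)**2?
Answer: 495145/4 ≈ 1.2379e+5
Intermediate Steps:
x(T, W) = 1/(2*W)
j = -1/2 (j = (1/2)/(-1) = (1/2)*(-1) = -1/2 ≈ -0.50000)
10105*(2*(5 - 3) + j)**2 = 10105*(2*(5 - 3) - 1/2)**2 = 10105*(2*2 - 1/2)**2 = 10105*(4 - 1/2)**2 = 10105*(7/2)**2 = 10105*(49/4) = 495145/4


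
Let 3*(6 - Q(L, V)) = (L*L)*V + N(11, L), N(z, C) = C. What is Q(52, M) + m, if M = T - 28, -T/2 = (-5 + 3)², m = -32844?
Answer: -1222/3 ≈ -407.33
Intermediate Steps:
T = -8 (T = -2*(-5 + 3)² = -2*(-2)² = -2*4 = -8)
M = -36 (M = -8 - 28 = -36)
Q(L, V) = 6 - L/3 - V*L²/3 (Q(L, V) = 6 - ((L*L)*V + L)/3 = 6 - (L²*V + L)/3 = 6 - (V*L² + L)/3 = 6 - (L + V*L²)/3 = 6 + (-L/3 - V*L²/3) = 6 - L/3 - V*L²/3)
Q(52, M) + m = (6 - ⅓*52 - ⅓*(-36)*52²) - 32844 = (6 - 52/3 - ⅓*(-36)*2704) - 32844 = (6 - 52/3 + 32448) - 32844 = 97310/3 - 32844 = -1222/3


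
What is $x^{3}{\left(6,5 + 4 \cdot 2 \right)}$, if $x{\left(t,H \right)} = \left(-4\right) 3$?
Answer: $-1728$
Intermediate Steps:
$x{\left(t,H \right)} = -12$
$x^{3}{\left(6,5 + 4 \cdot 2 \right)} = \left(-12\right)^{3} = -1728$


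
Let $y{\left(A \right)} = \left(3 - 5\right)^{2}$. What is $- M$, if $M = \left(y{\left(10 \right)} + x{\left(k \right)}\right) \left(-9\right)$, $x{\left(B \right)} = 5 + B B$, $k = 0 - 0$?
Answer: $81$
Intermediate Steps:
$k = 0$ ($k = 0 + 0 = 0$)
$x{\left(B \right)} = 5 + B^{2}$
$y{\left(A \right)} = 4$ ($y{\left(A \right)} = \left(-2\right)^{2} = 4$)
$M = -81$ ($M = \left(4 + \left(5 + 0^{2}\right)\right) \left(-9\right) = \left(4 + \left(5 + 0\right)\right) \left(-9\right) = \left(4 + 5\right) \left(-9\right) = 9 \left(-9\right) = -81$)
$- M = \left(-1\right) \left(-81\right) = 81$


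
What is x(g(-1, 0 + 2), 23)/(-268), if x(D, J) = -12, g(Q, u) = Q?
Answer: 3/67 ≈ 0.044776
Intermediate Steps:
x(g(-1, 0 + 2), 23)/(-268) = -12/(-268) = -12*(-1/268) = 3/67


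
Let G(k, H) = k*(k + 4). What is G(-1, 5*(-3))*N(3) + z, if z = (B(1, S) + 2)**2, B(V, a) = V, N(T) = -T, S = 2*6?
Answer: 18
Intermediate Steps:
S = 12
G(k, H) = k*(4 + k)
z = 9 (z = (1 + 2)**2 = 3**2 = 9)
G(-1, 5*(-3))*N(3) + z = (-(4 - 1))*(-1*3) + 9 = -1*3*(-3) + 9 = -3*(-3) + 9 = 9 + 9 = 18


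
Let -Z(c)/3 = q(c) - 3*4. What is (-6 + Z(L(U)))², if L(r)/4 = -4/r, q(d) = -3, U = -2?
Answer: 1521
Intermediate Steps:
L(r) = -16/r (L(r) = 4*(-4/r) = -16/r)
Z(c) = 45 (Z(c) = -3*(-3 - 3*4) = -3*(-3 - 1*12) = -3*(-3 - 12) = -3*(-15) = 45)
(-6 + Z(L(U)))² = (-6 + 45)² = 39² = 1521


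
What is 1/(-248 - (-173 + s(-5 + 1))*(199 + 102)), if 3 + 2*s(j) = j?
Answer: 2/105757 ≈ 1.8911e-5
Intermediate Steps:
s(j) = -3/2 + j/2
1/(-248 - (-173 + s(-5 + 1))*(199 + 102)) = 1/(-248 - (-173 + (-3/2 + (-5 + 1)/2))*(199 + 102)) = 1/(-248 - (-173 + (-3/2 + (½)*(-4)))*301) = 1/(-248 - (-173 + (-3/2 - 2))*301) = 1/(-248 - (-173 - 7/2)*301) = 1/(-248 - (-353)*301/2) = 1/(-248 - 1*(-106253/2)) = 1/(-248 + 106253/2) = 1/(105757/2) = 2/105757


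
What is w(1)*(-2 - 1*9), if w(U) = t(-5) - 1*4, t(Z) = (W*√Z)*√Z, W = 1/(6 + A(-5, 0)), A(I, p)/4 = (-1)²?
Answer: 99/2 ≈ 49.500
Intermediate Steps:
A(I, p) = 4 (A(I, p) = 4*(-1)² = 4*1 = 4)
W = ⅒ (W = 1/(6 + 4) = 1/10 = ⅒ ≈ 0.10000)
t(Z) = Z/10 (t(Z) = (√Z/10)*√Z = Z/10)
w(U) = -9/2 (w(U) = (⅒)*(-5) - 1*4 = -½ - 4 = -9/2)
w(1)*(-2 - 1*9) = -9*(-2 - 1*9)/2 = -9*(-2 - 9)/2 = -9/2*(-11) = 99/2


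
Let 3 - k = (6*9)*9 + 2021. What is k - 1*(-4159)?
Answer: 1655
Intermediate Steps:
k = -2504 (k = 3 - ((6*9)*9 + 2021) = 3 - (54*9 + 2021) = 3 - (486 + 2021) = 3 - 1*2507 = 3 - 2507 = -2504)
k - 1*(-4159) = -2504 - 1*(-4159) = -2504 + 4159 = 1655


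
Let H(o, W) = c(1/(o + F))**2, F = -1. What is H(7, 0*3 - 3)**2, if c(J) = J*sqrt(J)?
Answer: 1/46656 ≈ 2.1433e-5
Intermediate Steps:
c(J) = J**(3/2)
H(o, W) = (-1 + o)**(-3) (H(o, W) = ((1/(o - 1))**(3/2))**2 = ((1/(-1 + o))**(3/2))**2 = (-1 + o)**(-3))
H(7, 0*3 - 3)**2 = ((-1 + 7)**(-3))**2 = (6**(-3))**2 = (1/216)**2 = 1/46656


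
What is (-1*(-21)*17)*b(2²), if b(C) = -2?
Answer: -714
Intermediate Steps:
(-1*(-21)*17)*b(2²) = (-1*(-21)*17)*(-2) = (21*17)*(-2) = 357*(-2) = -714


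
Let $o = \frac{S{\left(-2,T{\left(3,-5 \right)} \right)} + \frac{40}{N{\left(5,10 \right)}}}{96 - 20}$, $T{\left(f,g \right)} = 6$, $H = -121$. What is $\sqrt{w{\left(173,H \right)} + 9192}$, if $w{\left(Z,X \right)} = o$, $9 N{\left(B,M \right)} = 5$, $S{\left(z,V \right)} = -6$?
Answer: $\frac{\sqrt{13274502}}{38} \approx 95.879$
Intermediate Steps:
$N{\left(B,M \right)} = \frac{5}{9}$ ($N{\left(B,M \right)} = \frac{1}{9} \cdot 5 = \frac{5}{9}$)
$o = \frac{33}{38}$ ($o = \frac{-6 + \frac{40}{\frac{5}{9}}}{96 - 20} = \frac{-6 + 40 \cdot \frac{9}{5}}{76} = \left(-6 + 72\right) \frac{1}{76} = 66 \cdot \frac{1}{76} = \frac{33}{38} \approx 0.86842$)
$w{\left(Z,X \right)} = \frac{33}{38}$
$\sqrt{w{\left(173,H \right)} + 9192} = \sqrt{\frac{33}{38} + 9192} = \sqrt{\frac{349329}{38}} = \frac{\sqrt{13274502}}{38}$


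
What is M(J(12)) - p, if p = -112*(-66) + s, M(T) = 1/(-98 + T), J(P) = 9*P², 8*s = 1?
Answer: -35423059/4792 ≈ -7392.1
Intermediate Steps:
s = ⅛ (s = (⅛)*1 = ⅛ ≈ 0.12500)
p = 59137/8 (p = -112*(-66) + ⅛ = 7392 + ⅛ = 59137/8 ≈ 7392.1)
M(J(12)) - p = 1/(-98 + 9*12²) - 1*59137/8 = 1/(-98 + 9*144) - 59137/8 = 1/(-98 + 1296) - 59137/8 = 1/1198 - 59137/8 = -35423059/4792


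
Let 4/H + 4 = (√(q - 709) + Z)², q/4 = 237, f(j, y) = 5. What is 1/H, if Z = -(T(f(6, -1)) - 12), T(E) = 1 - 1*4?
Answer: 115 + 15*√239/2 ≈ 230.95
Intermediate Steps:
q = 948 (q = 4*237 = 948)
T(E) = -3 (T(E) = 1 - 4 = -3)
Z = 15 (Z = -(-3 - 12) = -1*(-15) = 15)
H = 4/(-4 + (15 + √239)²) (H = 4/(-4 + (√(948 - 709) + 15)²) = 4/(-4 + (√239 + 15)²) = 4/(-4 + (15 + √239)²) ≈ 0.0043300)
1/H = 1/(-92/175 + 6*√239/175)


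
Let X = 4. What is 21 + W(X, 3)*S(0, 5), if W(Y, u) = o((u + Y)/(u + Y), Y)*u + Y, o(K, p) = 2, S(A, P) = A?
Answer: 21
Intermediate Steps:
W(Y, u) = Y + 2*u (W(Y, u) = 2*u + Y = Y + 2*u)
21 + W(X, 3)*S(0, 5) = 21 + (4 + 2*3)*0 = 21 + (4 + 6)*0 = 21 + 10*0 = 21 + 0 = 21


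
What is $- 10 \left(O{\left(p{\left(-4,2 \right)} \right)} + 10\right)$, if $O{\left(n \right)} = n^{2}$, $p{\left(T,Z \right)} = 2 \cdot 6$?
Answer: $-1540$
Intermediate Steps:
$p{\left(T,Z \right)} = 12$
$- 10 \left(O{\left(p{\left(-4,2 \right)} \right)} + 10\right) = - 10 \left(12^{2} + 10\right) = - 10 \left(144 + 10\right) = \left(-10\right) 154 = -1540$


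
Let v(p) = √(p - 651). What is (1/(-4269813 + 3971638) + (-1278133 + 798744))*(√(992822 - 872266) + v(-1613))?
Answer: -285883630152*√30139/298175 - 285883630152*I*√566/298175 ≈ -1.6645e+8 - 2.281e+7*I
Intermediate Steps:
v(p) = √(-651 + p)
(1/(-4269813 + 3971638) + (-1278133 + 798744))*(√(992822 - 872266) + v(-1613)) = (1/(-4269813 + 3971638) + (-1278133 + 798744))*(√(992822 - 872266) + √(-651 - 1613)) = (1/(-298175) - 479389)*(√120556 + √(-2264)) = (-1/298175 - 479389)*(2*√30139 + 2*I*√566) = -142941815076*(2*√30139 + 2*I*√566)/298175 = -285883630152*√30139/298175 - 285883630152*I*√566/298175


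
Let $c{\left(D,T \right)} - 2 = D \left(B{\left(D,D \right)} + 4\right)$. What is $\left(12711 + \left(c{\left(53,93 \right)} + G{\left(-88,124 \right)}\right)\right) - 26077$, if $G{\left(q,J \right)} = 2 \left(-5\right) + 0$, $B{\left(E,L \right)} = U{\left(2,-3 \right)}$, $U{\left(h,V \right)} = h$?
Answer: $-13056$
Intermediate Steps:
$B{\left(E,L \right)} = 2$
$G{\left(q,J \right)} = -10$ ($G{\left(q,J \right)} = -10 + 0 = -10$)
$c{\left(D,T \right)} = 2 + 6 D$ ($c{\left(D,T \right)} = 2 + D \left(2 + 4\right) = 2 + D 6 = 2 + 6 D$)
$\left(12711 + \left(c{\left(53,93 \right)} + G{\left(-88,124 \right)}\right)\right) - 26077 = \left(12711 + \left(\left(2 + 6 \cdot 53\right) - 10\right)\right) - 26077 = \left(12711 + \left(\left(2 + 318\right) - 10\right)\right) - 26077 = \left(12711 + \left(320 - 10\right)\right) - 26077 = \left(12711 + 310\right) - 26077 = 13021 - 26077 = -13056$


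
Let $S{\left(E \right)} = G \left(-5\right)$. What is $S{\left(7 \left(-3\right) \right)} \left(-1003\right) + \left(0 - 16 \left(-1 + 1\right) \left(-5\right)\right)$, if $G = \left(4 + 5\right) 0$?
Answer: $0$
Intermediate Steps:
$G = 0$ ($G = 9 \cdot 0 = 0$)
$S{\left(E \right)} = 0$ ($S{\left(E \right)} = 0 \left(-5\right) = 0$)
$S{\left(7 \left(-3\right) \right)} \left(-1003\right) + \left(0 - 16 \left(-1 + 1\right) \left(-5\right)\right) = 0 \left(-1003\right) + \left(0 - 16 \left(-1 + 1\right) \left(-5\right)\right) = 0 + \left(0 - 16 \cdot 0 \left(-5\right)\right) = 0 + \left(0 - 0\right) = 0 + \left(0 + 0\right) = 0 + 0 = 0$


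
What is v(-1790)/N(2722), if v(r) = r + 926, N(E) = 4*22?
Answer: -108/11 ≈ -9.8182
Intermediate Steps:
N(E) = 88
v(r) = 926 + r
v(-1790)/N(2722) = (926 - 1790)/88 = -864*1/88 = -108/11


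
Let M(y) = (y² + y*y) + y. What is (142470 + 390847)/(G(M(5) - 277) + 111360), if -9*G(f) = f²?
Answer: 533317/105884 ≈ 5.0368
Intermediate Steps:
M(y) = y + 2*y² (M(y) = (y² + y²) + y = 2*y² + y = y + 2*y²)
G(f) = -f²/9
(142470 + 390847)/(G(M(5) - 277) + 111360) = (142470 + 390847)/(-(5*(1 + 2*5) - 277)²/9 + 111360) = 533317/(-(5*(1 + 10) - 277)²/9 + 111360) = 533317/(-(5*11 - 277)²/9 + 111360) = 533317/(-(55 - 277)²/9 + 111360) = 533317/(-⅑*(-222)² + 111360) = 533317/(-⅑*49284 + 111360) = 533317/(-5476 + 111360) = 533317/105884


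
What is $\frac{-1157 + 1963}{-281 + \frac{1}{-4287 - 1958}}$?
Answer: $- \frac{2516735}{877423} \approx -2.8683$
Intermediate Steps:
$\frac{-1157 + 1963}{-281 + \frac{1}{-4287 - 1958}} = \frac{806}{-281 + \frac{1}{-6245}} = \frac{806}{-281 - \frac{1}{6245}} = \frac{806}{- \frac{1754846}{6245}} = 806 \left(- \frac{6245}{1754846}\right) = - \frac{2516735}{877423}$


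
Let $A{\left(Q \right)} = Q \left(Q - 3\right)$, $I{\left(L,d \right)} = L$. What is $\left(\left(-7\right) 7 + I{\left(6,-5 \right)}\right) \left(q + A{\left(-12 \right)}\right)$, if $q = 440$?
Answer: $-26660$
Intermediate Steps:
$A{\left(Q \right)} = Q \left(-3 + Q\right)$
$\left(\left(-7\right) 7 + I{\left(6,-5 \right)}\right) \left(q + A{\left(-12 \right)}\right) = \left(\left(-7\right) 7 + 6\right) \left(440 - 12 \left(-3 - 12\right)\right) = \left(-49 + 6\right) \left(440 - -180\right) = - 43 \left(440 + 180\right) = \left(-43\right) 620 = -26660$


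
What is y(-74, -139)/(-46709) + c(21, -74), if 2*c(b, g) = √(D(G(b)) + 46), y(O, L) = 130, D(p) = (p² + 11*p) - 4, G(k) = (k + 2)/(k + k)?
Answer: -10/3593 + √85243/84 ≈ 3.4730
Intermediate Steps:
G(k) = (2 + k)/(2*k) (G(k) = (2 + k)/((2*k)) = (2 + k)*(1/(2*k)) = (2 + k)/(2*k))
D(p) = -4 + p² + 11*p
c(b, g) = √(42 + (2 + b)²/(4*b²) + 11*(2 + b)/(2*b))/2 (c(b, g) = √((-4 + ((2 + b)/(2*b))² + 11*((2 + b)/(2*b))) + 46)/2 = √((-4 + (2 + b)²/(4*b²) + 11*(2 + b)/(2*b)) + 46)/2 = √(42 + (2 + b)²/(4*b²) + 11*(2 + b)/(2*b))/2)
y(-74, -139)/(-46709) + c(21, -74) = 130/(-46709) + √(191 + 4/21² + 48/21)/4 = 130*(-1/46709) + √(191 + 4*(1/441) + 48*(1/21))/4 = -10/3593 + √(191 + 4/441 + 16/7)/4 = -10/3593 + √(85243/441)/4 = -10/3593 + (√85243/21)/4 = -10/3593 + √85243/84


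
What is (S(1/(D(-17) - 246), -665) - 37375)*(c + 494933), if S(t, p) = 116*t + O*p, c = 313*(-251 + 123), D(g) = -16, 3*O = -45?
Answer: -1632733171002/131 ≈ -1.2464e+10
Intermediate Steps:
O = -15 (O = (⅓)*(-45) = -15)
c = -40064 (c = 313*(-128) = -40064)
S(t, p) = -15*p + 116*t (S(t, p) = 116*t - 15*p = -15*p + 116*t)
(S(1/(D(-17) - 246), -665) - 37375)*(c + 494933) = ((-15*(-665) + 116/(-16 - 246)) - 37375)*(-40064 + 494933) = ((9975 + 116/(-262)) - 37375)*454869 = ((9975 + 116*(-1/262)) - 37375)*454869 = ((9975 - 58/131) - 37375)*454869 = (1306667/131 - 37375)*454869 = -3589458/131*454869 = -1632733171002/131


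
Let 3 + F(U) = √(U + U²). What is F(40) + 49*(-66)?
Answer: -3237 + 2*√410 ≈ -3196.5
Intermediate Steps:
F(U) = -3 + √(U + U²)
F(40) + 49*(-66) = (-3 + √(40*(1 + 40))) + 49*(-66) = (-3 + √(40*41)) - 3234 = (-3 + √1640) - 3234 = (-3 + 2*√410) - 3234 = -3237 + 2*√410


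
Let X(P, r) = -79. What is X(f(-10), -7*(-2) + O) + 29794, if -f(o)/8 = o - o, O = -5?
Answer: 29715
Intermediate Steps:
f(o) = 0 (f(o) = -8*(o - o) = -8*0 = 0)
X(f(-10), -7*(-2) + O) + 29794 = -79 + 29794 = 29715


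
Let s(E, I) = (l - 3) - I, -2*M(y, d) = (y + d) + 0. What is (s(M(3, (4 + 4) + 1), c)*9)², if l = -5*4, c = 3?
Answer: 54756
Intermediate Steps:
l = -20
M(y, d) = -d/2 - y/2 (M(y, d) = -((y + d) + 0)/2 = -((d + y) + 0)/2 = -(d + y)/2 = -d/2 - y/2)
s(E, I) = -23 - I (s(E, I) = (-20 - 3) - I = -23 - I)
(s(M(3, (4 + 4) + 1), c)*9)² = ((-23 - 1*3)*9)² = ((-23 - 3)*9)² = (-26*9)² = (-234)² = 54756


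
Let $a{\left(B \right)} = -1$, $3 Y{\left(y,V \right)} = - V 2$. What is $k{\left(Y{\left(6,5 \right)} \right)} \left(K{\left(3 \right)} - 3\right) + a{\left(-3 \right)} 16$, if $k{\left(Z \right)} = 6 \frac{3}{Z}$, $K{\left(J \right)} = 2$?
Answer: $- \frac{53}{5} \approx -10.6$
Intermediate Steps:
$Y{\left(y,V \right)} = - \frac{2 V}{3}$ ($Y{\left(y,V \right)} = \frac{- V 2}{3} = \frac{\left(-2\right) V}{3} = - \frac{2 V}{3}$)
$k{\left(Z \right)} = \frac{18}{Z}$
$k{\left(Y{\left(6,5 \right)} \right)} \left(K{\left(3 \right)} - 3\right) + a{\left(-3 \right)} 16 = \frac{18}{\left(- \frac{2}{3}\right) 5} \left(2 - 3\right) - 16 = \frac{18}{- \frac{10}{3}} \left(-1\right) - 16 = 18 \left(- \frac{3}{10}\right) \left(-1\right) - 16 = \left(- \frac{27}{5}\right) \left(-1\right) - 16 = \frac{27}{5} - 16 = - \frac{53}{5}$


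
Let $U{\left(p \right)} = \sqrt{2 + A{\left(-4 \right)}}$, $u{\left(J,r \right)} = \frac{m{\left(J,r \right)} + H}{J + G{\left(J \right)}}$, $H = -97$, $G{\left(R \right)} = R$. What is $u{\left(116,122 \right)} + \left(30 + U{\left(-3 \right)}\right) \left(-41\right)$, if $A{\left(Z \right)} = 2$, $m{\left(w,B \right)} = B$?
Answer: $- \frac{304359}{232} \approx -1311.9$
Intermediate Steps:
$u{\left(J,r \right)} = \frac{-97 + r}{2 J}$ ($u{\left(J,r \right)} = \frac{r - 97}{J + J} = \frac{-97 + r}{2 J}$)
$U{\left(p \right)} = 2$ ($U{\left(p \right)} = \sqrt{2 + 2} = \sqrt{4} = 2$)
$u{\left(116,122 \right)} + \left(30 + U{\left(-3 \right)}\right) \left(-41\right) = \frac{-97 + 122}{2 \cdot 116} + \left(30 + 2\right) \left(-41\right) = \frac{1}{2} \cdot \frac{1}{116} \cdot 25 + 32 \left(-41\right) = \frac{25}{232} - 1312 = - \frac{304359}{232}$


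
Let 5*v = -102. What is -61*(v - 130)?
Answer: 45872/5 ≈ 9174.4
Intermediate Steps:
v = -102/5 (v = (⅕)*(-102) = -102/5 ≈ -20.400)
-61*(v - 130) = -61*(-102/5 - 130) = -61*(-752/5) = 45872/5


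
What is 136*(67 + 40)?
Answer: 14552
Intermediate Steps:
136*(67 + 40) = 136*107 = 14552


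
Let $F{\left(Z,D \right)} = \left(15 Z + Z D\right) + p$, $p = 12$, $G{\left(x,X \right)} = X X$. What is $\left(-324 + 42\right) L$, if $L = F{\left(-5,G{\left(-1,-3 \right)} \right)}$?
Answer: $30456$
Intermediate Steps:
$G{\left(x,X \right)} = X^{2}$
$F{\left(Z,D \right)} = 12 + 15 Z + D Z$ ($F{\left(Z,D \right)} = \left(15 Z + Z D\right) + 12 = \left(15 Z + D Z\right) + 12 = 12 + 15 Z + D Z$)
$L = -108$ ($L = 12 + 15 \left(-5\right) + \left(-3\right)^{2} \left(-5\right) = 12 - 75 + 9 \left(-5\right) = 12 - 75 - 45 = -108$)
$\left(-324 + 42\right) L = \left(-324 + 42\right) \left(-108\right) = \left(-282\right) \left(-108\right) = 30456$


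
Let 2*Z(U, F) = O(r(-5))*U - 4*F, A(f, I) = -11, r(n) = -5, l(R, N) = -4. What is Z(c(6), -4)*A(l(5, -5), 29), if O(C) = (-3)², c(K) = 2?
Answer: -187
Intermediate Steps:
O(C) = 9
Z(U, F) = -2*F + 9*U/2 (Z(U, F) = (9*U - 4*F)/2 = (-4*F + 9*U)/2 = -2*F + 9*U/2)
Z(c(6), -4)*A(l(5, -5), 29) = (-2*(-4) + (9/2)*2)*(-11) = (8 + 9)*(-11) = 17*(-11) = -187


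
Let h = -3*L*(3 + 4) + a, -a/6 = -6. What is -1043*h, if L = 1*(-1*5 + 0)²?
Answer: 510027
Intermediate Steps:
L = 25 (L = 1*(-5 + 0)² = 1*(-5)² = 1*25 = 25)
a = 36 (a = -6*(-6) = 36)
h = -489 (h = -75*(3 + 4) + 36 = -75*7 + 36 = -3*175 + 36 = -525 + 36 = -489)
-1043*h = -1043*(-489) = 510027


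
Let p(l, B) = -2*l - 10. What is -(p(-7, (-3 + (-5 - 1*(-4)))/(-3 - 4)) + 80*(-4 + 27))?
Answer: -1844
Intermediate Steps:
p(l, B) = -10 - 2*l
-(p(-7, (-3 + (-5 - 1*(-4)))/(-3 - 4)) + 80*(-4 + 27)) = -((-10 - 2*(-7)) + 80*(-4 + 27)) = -((-10 + 14) + 80*23) = -(4 + 1840) = -1*1844 = -1844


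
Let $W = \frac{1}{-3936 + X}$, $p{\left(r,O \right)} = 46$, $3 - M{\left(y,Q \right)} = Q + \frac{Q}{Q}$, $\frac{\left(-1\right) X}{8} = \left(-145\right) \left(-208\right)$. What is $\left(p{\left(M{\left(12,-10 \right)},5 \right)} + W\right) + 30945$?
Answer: $\frac{7599489055}{245216} \approx 30991.0$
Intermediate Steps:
$X = -241280$ ($X = - 8 \left(\left(-145\right) \left(-208\right)\right) = \left(-8\right) 30160 = -241280$)
$M{\left(y,Q \right)} = 2 - Q$ ($M{\left(y,Q \right)} = 3 - \left(Q + \frac{Q}{Q}\right) = 3 - \left(Q + 1\right) = 3 - \left(1 + Q\right) = 2 - Q$)
$W = - \frac{1}{245216}$ ($W = \frac{1}{-3936 - 241280} = \frac{1}{-245216} = - \frac{1}{245216} \approx -4.078 \cdot 10^{-6}$)
$\left(p{\left(M{\left(12,-10 \right)},5 \right)} + W\right) + 30945 = \left(46 - \frac{1}{245216}\right) + 30945 = \frac{11279935}{245216} + 30945 = \frac{7599489055}{245216}$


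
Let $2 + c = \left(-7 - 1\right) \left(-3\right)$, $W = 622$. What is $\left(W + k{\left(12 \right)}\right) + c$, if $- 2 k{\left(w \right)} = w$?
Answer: $638$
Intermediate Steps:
$k{\left(w \right)} = - \frac{w}{2}$
$c = 22$ ($c = -2 + \left(-7 - 1\right) \left(-3\right) = -2 - -24 = -2 + 24 = 22$)
$\left(W + k{\left(12 \right)}\right) + c = \left(622 - 6\right) + 22 = 616 + 22 = 638$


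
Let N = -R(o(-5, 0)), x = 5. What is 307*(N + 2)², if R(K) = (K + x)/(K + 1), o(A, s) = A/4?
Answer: 88723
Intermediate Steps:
o(A, s) = A/4 (o(A, s) = A*(¼) = A/4)
R(K) = (5 + K)/(1 + K) (R(K) = (K + 5)/(K + 1) = (5 + K)/(1 + K))
N = 15 (N = -(5 + (¼)*(-5))/(1 + (¼)*(-5)) = -(5 - 5/4)/(1 - 5/4) = -15/((-¼)*4) = -(-4)*15/4 = -1*(-15) = 15)
307*(N + 2)² = 307*(15 + 2)² = 307*17² = 307*289 = 88723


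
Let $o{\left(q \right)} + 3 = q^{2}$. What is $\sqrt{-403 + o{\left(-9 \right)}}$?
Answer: $5 i \sqrt{13} \approx 18.028 i$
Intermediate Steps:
$o{\left(q \right)} = -3 + q^{2}$
$\sqrt{-403 + o{\left(-9 \right)}} = \sqrt{-403 - \left(3 - \left(-9\right)^{2}\right)} = \sqrt{-403 + \left(-3 + 81\right)} = \sqrt{-403 + 78} = \sqrt{-325} = 5 i \sqrt{13}$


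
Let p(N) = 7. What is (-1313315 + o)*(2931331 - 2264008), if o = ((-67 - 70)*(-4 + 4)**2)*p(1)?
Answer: -876405305745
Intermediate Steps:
o = 0 (o = ((-67 - 70)*(-4 + 4)**2)*7 = -137*0**2*7 = -137*0*7 = 0*7 = 0)
(-1313315 + o)*(2931331 - 2264008) = (-1313315 + 0)*(2931331 - 2264008) = -1313315*667323 = -876405305745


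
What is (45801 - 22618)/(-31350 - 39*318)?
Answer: -23183/43752 ≈ -0.52987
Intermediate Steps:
(45801 - 22618)/(-31350 - 39*318) = 23183/(-31350 - 12402) = 23183/(-43752) = 23183*(-1/43752) = -23183/43752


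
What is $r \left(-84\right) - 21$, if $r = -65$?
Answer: $5439$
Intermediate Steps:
$r \left(-84\right) - 21 = \left(-65\right) \left(-84\right) - 21 = 5460 - 21 = 5439$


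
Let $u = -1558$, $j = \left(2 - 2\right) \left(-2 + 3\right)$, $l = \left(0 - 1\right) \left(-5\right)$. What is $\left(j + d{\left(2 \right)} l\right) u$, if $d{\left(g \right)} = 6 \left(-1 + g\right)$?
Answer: $-46740$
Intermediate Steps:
$d{\left(g \right)} = -6 + 6 g$
$l = 5$ ($l = \left(-1\right) \left(-5\right) = 5$)
$j = 0$ ($j = 0 \cdot 1 = 0$)
$\left(j + d{\left(2 \right)} l\right) u = \left(0 + \left(-6 + 6 \cdot 2\right) 5\right) \left(-1558\right) = \left(0 + \left(-6 + 12\right) 5\right) \left(-1558\right) = \left(0 + 6 \cdot 5\right) \left(-1558\right) = \left(0 + 30\right) \left(-1558\right) = 30 \left(-1558\right) = -46740$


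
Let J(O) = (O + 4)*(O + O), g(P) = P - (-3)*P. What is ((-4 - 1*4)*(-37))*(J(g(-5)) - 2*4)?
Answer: 187072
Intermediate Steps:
g(P) = 4*P (g(P) = P + 3*P = 4*P)
J(O) = 2*O*(4 + O) (J(O) = (4 + O)*(2*O) = 2*O*(4 + O))
((-4 - 1*4)*(-37))*(J(g(-5)) - 2*4) = ((-4 - 1*4)*(-37))*(2*(4*(-5))*(4 + 4*(-5)) - 2*4) = ((-4 - 4)*(-37))*(2*(-20)*(4 - 20) - 8) = (-8*(-37))*(2*(-20)*(-16) - 8) = 296*(640 - 8) = 296*632 = 187072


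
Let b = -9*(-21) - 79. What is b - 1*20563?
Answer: -20453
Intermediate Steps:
b = 110 (b = 189 - 79 = 110)
b - 1*20563 = 110 - 1*20563 = 110 - 20563 = -20453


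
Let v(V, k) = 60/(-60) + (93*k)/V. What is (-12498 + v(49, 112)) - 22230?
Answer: -241615/7 ≈ -34516.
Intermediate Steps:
v(V, k) = -1 + 93*k/V (v(V, k) = 60*(-1/60) + 93*k/V = -1 + 93*k/V)
(-12498 + v(49, 112)) - 22230 = (-12498 + (-1*49 + 93*112)/49) - 22230 = (-12498 + (-49 + 10416)/49) - 22230 = (-12498 + (1/49)*10367) - 22230 = (-12498 + 1481/7) - 22230 = -86005/7 - 22230 = -241615/7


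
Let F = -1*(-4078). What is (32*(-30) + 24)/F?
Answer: -468/2039 ≈ -0.22952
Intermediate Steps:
F = 4078
(32*(-30) + 24)/F = (32*(-30) + 24)/4078 = (-960 + 24)*(1/4078) = -936*1/4078 = -468/2039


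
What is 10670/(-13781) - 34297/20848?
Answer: -695095117/287306288 ≈ -2.4194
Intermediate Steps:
10670/(-13781) - 34297/20848 = 10670*(-1/13781) - 34297*1/20848 = -10670/13781 - 34297/20848 = -695095117/287306288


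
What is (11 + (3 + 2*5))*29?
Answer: 696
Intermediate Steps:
(11 + (3 + 2*5))*29 = (11 + (3 + 10))*29 = (11 + 13)*29 = 24*29 = 696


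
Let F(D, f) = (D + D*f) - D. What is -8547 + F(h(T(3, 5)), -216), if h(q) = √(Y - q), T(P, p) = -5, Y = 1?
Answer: -8547 - 216*√6 ≈ -9076.1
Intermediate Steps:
h(q) = √(1 - q)
F(D, f) = D*f
-8547 + F(h(T(3, 5)), -216) = -8547 + √(1 - 1*(-5))*(-216) = -8547 + √(1 + 5)*(-216) = -8547 + √6*(-216) = -8547 - 216*√6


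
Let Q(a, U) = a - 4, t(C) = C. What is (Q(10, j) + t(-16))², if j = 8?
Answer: 100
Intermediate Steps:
Q(a, U) = -4 + a
(Q(10, j) + t(-16))² = ((-4 + 10) - 16)² = (6 - 16)² = (-10)² = 100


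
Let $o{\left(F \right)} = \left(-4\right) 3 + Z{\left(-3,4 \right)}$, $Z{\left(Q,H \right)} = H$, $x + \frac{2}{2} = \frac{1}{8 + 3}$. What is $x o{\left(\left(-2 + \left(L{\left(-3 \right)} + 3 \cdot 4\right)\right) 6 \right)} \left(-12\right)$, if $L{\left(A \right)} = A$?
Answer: $- \frac{960}{11} \approx -87.273$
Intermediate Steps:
$x = - \frac{10}{11}$ ($x = -1 + \frac{1}{8 + 3} = -1 + \frac{1}{11} = - \frac{10}{11} \approx -0.90909$)
$o{\left(F \right)} = -8$ ($o{\left(F \right)} = \left(-4\right) 3 + 4 = -12 + 4 = -8$)
$x o{\left(\left(-2 + \left(L{\left(-3 \right)} + 3 \cdot 4\right)\right) 6 \right)} \left(-12\right) = \left(- \frac{10}{11}\right) \left(-8\right) \left(-12\right) = \frac{80}{11} \left(-12\right) = - \frac{960}{11}$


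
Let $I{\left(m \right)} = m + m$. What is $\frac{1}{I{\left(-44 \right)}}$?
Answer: $- \frac{1}{88} \approx -0.011364$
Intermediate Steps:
$I{\left(m \right)} = 2 m$
$\frac{1}{I{\left(-44 \right)}} = \frac{1}{2 \left(-44\right)} = \frac{1}{-88} = - \frac{1}{88}$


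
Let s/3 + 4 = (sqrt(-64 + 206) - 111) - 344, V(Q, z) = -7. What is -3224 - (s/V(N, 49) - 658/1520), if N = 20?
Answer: -18195897/5320 + 3*sqrt(142)/7 ≈ -3415.2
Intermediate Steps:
s = -1377 + 3*sqrt(142) (s = -12 + 3*((sqrt(-64 + 206) - 111) - 344) = -12 + 3*((sqrt(142) - 111) - 344) = -12 + 3*((-111 + sqrt(142)) - 344) = -12 + 3*(-455 + sqrt(142)) = -12 + (-1365 + 3*sqrt(142)) = -1377 + 3*sqrt(142) ≈ -1341.3)
-3224 - (s/V(N, 49) - 658/1520) = -3224 - ((-1377 + 3*sqrt(142))/(-7) - 658/1520) = -3224 - ((-1377 + 3*sqrt(142))*(-1/7) - 658*1/1520) = -3224 - ((1377/7 - 3*sqrt(142)/7) - 329/760) = -3224 - (1044217/5320 - 3*sqrt(142)/7) = -3224 + (-1044217/5320 + 3*sqrt(142)/7) = -18195897/5320 + 3*sqrt(142)/7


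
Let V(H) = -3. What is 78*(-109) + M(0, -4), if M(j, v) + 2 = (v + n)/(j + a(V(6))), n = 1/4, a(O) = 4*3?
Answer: -136069/16 ≈ -8504.3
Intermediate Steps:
a(O) = 12
n = ¼ ≈ 0.25000
M(j, v) = -2 + (¼ + v)/(12 + j) (M(j, v) = -2 + (v + ¼)/(j + 12) = -2 + (¼ + v)/(12 + j))
78*(-109) + M(0, -4) = 78*(-109) + (-95/4 - 4 - 2*0)/(12 + 0) = -8502 + (-95/4 - 4 + 0)/12 = -8502 + (1/12)*(-111/4) = -8502 - 37/16 = -136069/16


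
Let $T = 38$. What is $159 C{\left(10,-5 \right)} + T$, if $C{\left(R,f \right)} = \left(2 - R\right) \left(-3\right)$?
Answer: $3854$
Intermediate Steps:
$C{\left(R,f \right)} = -6 + 3 R$
$159 C{\left(10,-5 \right)} + T = 159 \left(-6 + 3 \cdot 10\right) + 38 = 159 \left(-6 + 30\right) + 38 = 159 \cdot 24 + 38 = 3816 + 38 = 3854$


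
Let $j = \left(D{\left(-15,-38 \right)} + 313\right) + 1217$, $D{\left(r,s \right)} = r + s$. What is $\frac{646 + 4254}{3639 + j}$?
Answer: $\frac{1225}{1279} \approx 0.95778$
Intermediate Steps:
$j = 1477$ ($j = \left(\left(-15 - 38\right) + 313\right) + 1217 = \left(-53 + 313\right) + 1217 = 260 + 1217 = 1477$)
$\frac{646 + 4254}{3639 + j} = \frac{646 + 4254}{3639 + 1477} = \frac{4900}{5116} = 4900 \cdot \frac{1}{5116} = \frac{1225}{1279}$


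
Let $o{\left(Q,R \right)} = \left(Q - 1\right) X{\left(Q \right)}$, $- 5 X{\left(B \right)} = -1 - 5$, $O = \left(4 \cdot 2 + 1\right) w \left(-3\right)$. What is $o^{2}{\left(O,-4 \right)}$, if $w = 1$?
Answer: $\frac{28224}{25} \approx 1129.0$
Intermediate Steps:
$O = -27$ ($O = \left(4 \cdot 2 + 1\right) 1 \left(-3\right) = \left(8 + 1\right) 1 \left(-3\right) = 9 \cdot 1 \left(-3\right) = 9 \left(-3\right) = -27$)
$X{\left(B \right)} = \frac{6}{5}$ ($X{\left(B \right)} = - \frac{-1 - 5}{5} = \left(- \frac{1}{5}\right) \left(-6\right) = \frac{6}{5}$)
$o{\left(Q,R \right)} = - \frac{6}{5} + \frac{6 Q}{5}$ ($o{\left(Q,R \right)} = \left(Q - 1\right) \frac{6}{5} = \left(-1 + Q\right) \frac{6}{5} = - \frac{6}{5} + \frac{6 Q}{5}$)
$o^{2}{\left(O,-4 \right)} = \left(- \frac{6}{5} + \frac{6}{5} \left(-27\right)\right)^{2} = \left(- \frac{6}{5} - \frac{162}{5}\right)^{2} = \left(- \frac{168}{5}\right)^{2} = \frac{28224}{25}$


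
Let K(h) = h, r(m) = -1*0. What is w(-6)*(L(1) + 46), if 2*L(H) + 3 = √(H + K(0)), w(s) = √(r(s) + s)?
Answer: 45*I*√6 ≈ 110.23*I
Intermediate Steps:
r(m) = 0
w(s) = √s (w(s) = √(0 + s) = √s)
L(H) = -3/2 + √H/2 (L(H) = -3/2 + √(H + 0)/2 = -3/2 + √H/2)
w(-6)*(L(1) + 46) = √(-6)*((-3/2 + √1/2) + 46) = (I*√6)*((-3/2 + (½)*1) + 46) = (I*√6)*((-3/2 + ½) + 46) = (I*√6)*(-1 + 46) = (I*√6)*45 = 45*I*√6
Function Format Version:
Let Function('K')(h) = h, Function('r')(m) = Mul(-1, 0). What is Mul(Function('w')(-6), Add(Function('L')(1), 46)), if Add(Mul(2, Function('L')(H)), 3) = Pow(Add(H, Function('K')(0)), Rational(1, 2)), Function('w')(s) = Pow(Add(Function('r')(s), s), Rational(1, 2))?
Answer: Mul(45, I, Pow(6, Rational(1, 2))) ≈ Mul(110.23, I)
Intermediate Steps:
Function('r')(m) = 0
Function('w')(s) = Pow(s, Rational(1, 2)) (Function('w')(s) = Pow(Add(0, s), Rational(1, 2)) = Pow(s, Rational(1, 2)))
Function('L')(H) = Add(Rational(-3, 2), Mul(Rational(1, 2), Pow(H, Rational(1, 2)))) (Function('L')(H) = Add(Rational(-3, 2), Mul(Rational(1, 2), Pow(Add(H, 0), Rational(1, 2)))) = Add(Rational(-3, 2), Mul(Rational(1, 2), Pow(H, Rational(1, 2)))))
Mul(Function('w')(-6), Add(Function('L')(1), 46)) = Mul(Pow(-6, Rational(1, 2)), Add(Add(Rational(-3, 2), Mul(Rational(1, 2), Pow(1, Rational(1, 2)))), 46)) = Mul(Mul(I, Pow(6, Rational(1, 2))), Add(Add(Rational(-3, 2), Mul(Rational(1, 2), 1)), 46)) = Mul(Mul(I, Pow(6, Rational(1, 2))), Add(Add(Rational(-3, 2), Rational(1, 2)), 46)) = Mul(Mul(I, Pow(6, Rational(1, 2))), Add(-1, 46)) = Mul(Mul(I, Pow(6, Rational(1, 2))), 45) = Mul(45, I, Pow(6, Rational(1, 2)))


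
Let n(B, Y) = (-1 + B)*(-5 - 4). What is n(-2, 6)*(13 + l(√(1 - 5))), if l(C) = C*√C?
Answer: 351 + 54*(-1)^(¾)*√2 ≈ 297.0 + 54.0*I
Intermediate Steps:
l(C) = C^(3/2)
n(B, Y) = 9 - 9*B (n(B, Y) = (-1 + B)*(-9) = 9 - 9*B)
n(-2, 6)*(13 + l(√(1 - 5))) = (9 - 9*(-2))*(13 + (√(1 - 5))^(3/2)) = (9 + 18)*(13 + (√(-4))^(3/2)) = 27*(13 + (2*I)^(3/2)) = 27*(13 + (1 + I)³) = 351 + 27*(1 + I)³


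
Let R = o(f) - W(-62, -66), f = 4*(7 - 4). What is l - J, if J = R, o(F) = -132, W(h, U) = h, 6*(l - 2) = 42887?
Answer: 43319/6 ≈ 7219.8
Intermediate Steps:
l = 42899/6 (l = 2 + (1/6)*42887 = 2 + 42887/6 = 42899/6 ≈ 7149.8)
f = 12 (f = 4*3 = 12)
R = -70 (R = -132 - 1*(-62) = -132 + 62 = -70)
J = -70
l - J = 42899/6 - 1*(-70) = 42899/6 + 70 = 43319/6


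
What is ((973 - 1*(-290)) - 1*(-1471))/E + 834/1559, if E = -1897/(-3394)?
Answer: 14467848662/2957423 ≈ 4892.0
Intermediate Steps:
E = 1897/3394 (E = -1897*(-1/3394) = 1897/3394 ≈ 0.55893)
((973 - 1*(-290)) - 1*(-1471))/E + 834/1559 = ((973 - 1*(-290)) - 1*(-1471))/(1897/3394) + 834/1559 = ((973 + 290) + 1471)*(3394/1897) + 834*(1/1559) = (1263 + 1471)*(3394/1897) + 834/1559 = 2734*(3394/1897) + 834/1559 = 9279196/1897 + 834/1559 = 14467848662/2957423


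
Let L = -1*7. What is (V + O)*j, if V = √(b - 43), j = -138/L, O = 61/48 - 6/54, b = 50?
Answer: 3841/168 + 138*√7/7 ≈ 75.022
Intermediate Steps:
L = -7
O = 167/144 (O = 61*(1/48) - 6*1/54 = 61/48 - ⅑ = 167/144 ≈ 1.1597)
j = 138/7 (j = -138/(-7) = -138*(-⅐) = 138/7 ≈ 19.714)
V = √7 (V = √(50 - 43) = √7 ≈ 2.6458)
(V + O)*j = (√7 + 167/144)*(138/7) = (167/144 + √7)*(138/7) = 3841/168 + 138*√7/7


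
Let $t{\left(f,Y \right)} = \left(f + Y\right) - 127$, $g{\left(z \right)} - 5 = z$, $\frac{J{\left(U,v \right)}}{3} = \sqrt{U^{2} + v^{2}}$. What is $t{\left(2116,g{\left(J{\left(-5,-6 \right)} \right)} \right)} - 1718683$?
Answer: $-1716689 + 3 \sqrt{61} \approx -1.7167 \cdot 10^{6}$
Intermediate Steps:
$J{\left(U,v \right)} = 3 \sqrt{U^{2} + v^{2}}$
$g{\left(z \right)} = 5 + z$
$t{\left(f,Y \right)} = -127 + Y + f$ ($t{\left(f,Y \right)} = \left(Y + f\right) - 127 = -127 + Y + f$)
$t{\left(2116,g{\left(J{\left(-5,-6 \right)} \right)} \right)} - 1718683 = \left(-127 + \left(5 + 3 \sqrt{\left(-5\right)^{2} + \left(-6\right)^{2}}\right) + 2116\right) - 1718683 = \left(-127 + \left(5 + 3 \sqrt{25 + 36}\right) + 2116\right) - 1718683 = \left(-127 + \left(5 + 3 \sqrt{61}\right) + 2116\right) - 1718683 = \left(1994 + 3 \sqrt{61}\right) - 1718683 = -1716689 + 3 \sqrt{61}$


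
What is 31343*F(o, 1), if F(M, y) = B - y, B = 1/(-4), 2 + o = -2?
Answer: -156715/4 ≈ -39179.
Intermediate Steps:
o = -4 (o = -2 - 2 = -4)
B = -¼ ≈ -0.25000
F(M, y) = -¼ - y
31343*F(o, 1) = 31343*(-¼ - 1*1) = 31343*(-¼ - 1) = 31343*(-5/4) = -156715/4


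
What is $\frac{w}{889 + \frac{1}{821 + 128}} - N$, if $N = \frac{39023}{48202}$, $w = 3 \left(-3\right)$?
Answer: $- \frac{8333478877}{10166548931} \approx -0.8197$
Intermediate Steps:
$w = -9$
$N = \frac{39023}{48202}$ ($N = 39023 \cdot \frac{1}{48202} = \frac{39023}{48202} \approx 0.80957$)
$\frac{w}{889 + \frac{1}{821 + 128}} - N = \frac{1}{889 + \frac{1}{821 + 128}} \left(-9\right) - \frac{39023}{48202} = \frac{1}{889 + \frac{1}{949}} \left(-9\right) - \frac{39023}{48202} = \frac{1}{\frac{843662}{949}} \left(-9\right) - \frac{39023}{48202} = \frac{949}{843662} \left(-9\right) - \frac{39023}{48202} = - \frac{8541}{843662} - \frac{39023}{48202} = - \frac{8333478877}{10166548931}$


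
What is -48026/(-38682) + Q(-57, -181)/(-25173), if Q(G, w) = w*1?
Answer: 67553330/54096777 ≈ 1.2487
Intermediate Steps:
Q(G, w) = w
-48026/(-38682) + Q(-57, -181)/(-25173) = -48026/(-38682) - 181/(-25173) = -48026*(-1/38682) - 181*(-1/25173) = 24013/19341 + 181/25173 = 67553330/54096777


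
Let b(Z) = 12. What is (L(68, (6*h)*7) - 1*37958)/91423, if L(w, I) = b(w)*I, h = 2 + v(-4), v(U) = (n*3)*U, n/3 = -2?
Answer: -662/91423 ≈ -0.0072411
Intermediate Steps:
n = -6 (n = 3*(-2) = -6)
v(U) = -18*U (v(U) = (-6*3)*U = -18*U)
h = 74 (h = 2 - 18*(-4) = 2 + 72 = 74)
L(w, I) = 12*I
(L(68, (6*h)*7) - 1*37958)/91423 = (12*((6*74)*7) - 1*37958)/91423 = (12*(444*7) - 37958)*(1/91423) = (12*3108 - 37958)*(1/91423) = (37296 - 37958)*(1/91423) = -662*1/91423 = -662/91423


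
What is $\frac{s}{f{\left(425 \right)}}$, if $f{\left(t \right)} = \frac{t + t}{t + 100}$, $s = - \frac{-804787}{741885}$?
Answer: $\frac{5633509}{8408030} \approx 0.67002$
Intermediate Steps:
$s = \frac{804787}{741885}$ ($s = - \frac{-804787}{741885} = \left(-1\right) \left(- \frac{804787}{741885}\right) = \frac{804787}{741885} \approx 1.0848$)
$f{\left(t \right)} = \frac{2 t}{100 + t}$
$\frac{s}{f{\left(425 \right)}} = \frac{804787}{741885 \cdot 2 \cdot 425 \frac{1}{100 + 425}} = \frac{804787}{741885 \cdot 2 \cdot 425 \cdot \frac{1}{525}} = \frac{804787}{741885 \cdot \frac{34}{21}} = \frac{804787}{741885} \cdot \frac{21}{34} = \frac{5633509}{8408030}$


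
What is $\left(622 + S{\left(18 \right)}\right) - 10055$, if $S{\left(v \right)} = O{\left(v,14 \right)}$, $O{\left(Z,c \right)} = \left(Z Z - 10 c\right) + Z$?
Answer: $-9231$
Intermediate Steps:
$O{\left(Z,c \right)} = Z + Z^{2} - 10 c$ ($O{\left(Z,c \right)} = \left(Z^{2} - 10 c\right) + Z = Z + Z^{2} - 10 c$)
$S{\left(v \right)} = -140 + v + v^{2}$ ($S{\left(v \right)} = v + v^{2} - 140 = -140 + v + v^{2}$)
$\left(622 + S{\left(18 \right)}\right) - 10055 = \left(622 + \left(-140 + 18 + 18^{2}\right)\right) - 10055 = \left(622 + \left(-140 + 18 + 324\right)\right) - 10055 = \left(622 + 202\right) - 10055 = 824 - 10055 = -9231$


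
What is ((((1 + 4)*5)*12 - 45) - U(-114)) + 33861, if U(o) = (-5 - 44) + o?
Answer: 34279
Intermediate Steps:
U(o) = -49 + o
((((1 + 4)*5)*12 - 45) - U(-114)) + 33861 = ((((1 + 4)*5)*12 - 45) - (-49 - 114)) + 33861 = (((5*5)*12 - 45) - 1*(-163)) + 33861 = ((25*12 - 45) + 163) + 33861 = ((300 - 45) + 163) + 33861 = (255 + 163) + 33861 = 418 + 33861 = 34279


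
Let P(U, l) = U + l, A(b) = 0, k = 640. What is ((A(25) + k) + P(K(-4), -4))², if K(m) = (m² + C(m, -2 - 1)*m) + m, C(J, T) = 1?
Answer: 414736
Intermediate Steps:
K(m) = m² + 2*m (K(m) = (m² + 1*m) + m = (m² + m) + m = (m + m²) + m = m² + 2*m)
((A(25) + k) + P(K(-4), -4))² = ((0 + 640) + (-4*(2 - 4) - 4))² = (640 + (-4*(-2) - 4))² = (640 + (8 - 4))² = (640 + 4)² = 644² = 414736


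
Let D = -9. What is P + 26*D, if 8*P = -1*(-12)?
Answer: -465/2 ≈ -232.50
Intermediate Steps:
P = 3/2 (P = (-1*(-12))/8 = (⅛)*12 = 3/2 ≈ 1.5000)
P + 26*D = 3/2 + 26*(-9) = 3/2 - 234 = -465/2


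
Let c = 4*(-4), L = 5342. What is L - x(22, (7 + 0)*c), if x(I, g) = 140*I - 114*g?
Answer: -10506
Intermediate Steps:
c = -16
x(I, g) = -114*g + 140*I
L - x(22, (7 + 0)*c) = 5342 - (-114*(7 + 0)*(-16) + 140*22) = 5342 - (-798*(-16) + 3080) = 5342 - (-114*(-112) + 3080) = 5342 - (12768 + 3080) = 5342 - 1*15848 = 5342 - 15848 = -10506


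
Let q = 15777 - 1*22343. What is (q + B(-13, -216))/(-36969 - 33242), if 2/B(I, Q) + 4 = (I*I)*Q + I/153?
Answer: 36675949448/392180180507 ≈ 0.093518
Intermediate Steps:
q = -6566 (q = 15777 - 22343 = -6566)
B(I, Q) = 2/(-4 + I/153 + Q*I²) (B(I, Q) = 2/(-4 + ((I*I)*Q + I/153)) = 2/(-4 + (I²*Q + I*(1/153))) = 2/(-4 + (Q*I² + I/153)) = 2/(-4 + (I/153 + Q*I²)) = 2/(-4 + I/153 + Q*I²))
(q + B(-13, -216))/(-36969 - 33242) = (-6566 + 306/(-612 - 13 + 153*(-216)*(-13)²))/(-36969 - 33242) = (-6566 + 306/(-612 - 13 + 153*(-216)*169))/(-70211) = (-6566 + 306/(-612 - 13 - 5585112))*(-1/70211) = (-6566 + 306/(-5585737))*(-1/70211) = (-6566 + 306*(-1/5585737))*(-1/70211) = (-6566 - 306/5585737)*(-1/70211) = -36675949448/5585737*(-1/70211) = 36675949448/392180180507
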